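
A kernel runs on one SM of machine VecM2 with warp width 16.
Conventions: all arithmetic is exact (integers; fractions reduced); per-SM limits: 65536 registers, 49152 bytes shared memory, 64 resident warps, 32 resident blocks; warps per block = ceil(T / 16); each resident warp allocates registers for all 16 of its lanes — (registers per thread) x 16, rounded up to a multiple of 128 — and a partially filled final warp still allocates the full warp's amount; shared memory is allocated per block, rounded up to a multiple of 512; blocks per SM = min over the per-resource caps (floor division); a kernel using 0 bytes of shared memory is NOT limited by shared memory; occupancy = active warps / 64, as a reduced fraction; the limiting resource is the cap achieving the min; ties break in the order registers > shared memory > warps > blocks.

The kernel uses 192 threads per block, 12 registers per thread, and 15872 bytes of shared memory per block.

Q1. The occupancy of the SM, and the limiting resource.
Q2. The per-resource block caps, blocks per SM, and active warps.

Answer: occupancy 9/16, limited by shared memory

registers: 21 blocks
shared memory: 3 blocks
warps: 5 blocks
blocks: 32 blocks

Answer: 3 blocks, 36 active warps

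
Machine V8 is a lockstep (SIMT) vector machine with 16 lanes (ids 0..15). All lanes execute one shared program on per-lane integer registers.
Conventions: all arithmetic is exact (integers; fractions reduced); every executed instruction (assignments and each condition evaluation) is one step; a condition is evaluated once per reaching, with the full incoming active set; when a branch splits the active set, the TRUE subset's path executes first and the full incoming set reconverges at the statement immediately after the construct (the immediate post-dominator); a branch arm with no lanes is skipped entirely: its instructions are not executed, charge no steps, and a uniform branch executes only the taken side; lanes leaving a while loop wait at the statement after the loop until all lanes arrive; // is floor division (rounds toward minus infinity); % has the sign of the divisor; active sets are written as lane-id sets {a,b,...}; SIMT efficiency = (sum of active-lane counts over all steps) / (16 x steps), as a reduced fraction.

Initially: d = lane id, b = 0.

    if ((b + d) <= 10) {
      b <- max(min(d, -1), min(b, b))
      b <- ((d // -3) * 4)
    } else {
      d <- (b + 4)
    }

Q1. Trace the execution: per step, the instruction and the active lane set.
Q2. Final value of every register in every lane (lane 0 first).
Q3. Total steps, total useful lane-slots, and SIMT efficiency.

step 0: eval ((b + d) <= 10)         {0,1,2,3,4,5,6,7,8,9,10,11,12,13,14,15}
step 1: b <- max(min(d, -1), min(b, b)) {0,1,2,3,4,5,6,7,8,9,10}
step 2: b <- ((d // -3) * 4)         {0,1,2,3,4,5,6,7,8,9,10}
step 3: d <- (b + 4)                 {11,12,13,14,15}

Answer: 4 steps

d: 0,1,2,3,4,5,6,7,8,9,10,4,4,4,4,4
b: 0,-4,-4,-4,-8,-8,-8,-12,-12,-12,-16,0,0,0,0,0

steps = 4; useful = 43; efficiency = 43/64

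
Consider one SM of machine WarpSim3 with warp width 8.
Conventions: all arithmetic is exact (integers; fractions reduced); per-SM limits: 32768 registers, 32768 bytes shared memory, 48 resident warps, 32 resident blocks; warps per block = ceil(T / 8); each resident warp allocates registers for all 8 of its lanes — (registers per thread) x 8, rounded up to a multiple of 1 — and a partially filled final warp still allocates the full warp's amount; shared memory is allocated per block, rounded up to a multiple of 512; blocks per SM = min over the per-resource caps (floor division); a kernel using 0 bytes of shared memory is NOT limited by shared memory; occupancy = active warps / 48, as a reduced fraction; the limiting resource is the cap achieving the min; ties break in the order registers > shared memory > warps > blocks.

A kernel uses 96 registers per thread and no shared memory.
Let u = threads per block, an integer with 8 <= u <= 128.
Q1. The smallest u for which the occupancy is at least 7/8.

Answer: u = 9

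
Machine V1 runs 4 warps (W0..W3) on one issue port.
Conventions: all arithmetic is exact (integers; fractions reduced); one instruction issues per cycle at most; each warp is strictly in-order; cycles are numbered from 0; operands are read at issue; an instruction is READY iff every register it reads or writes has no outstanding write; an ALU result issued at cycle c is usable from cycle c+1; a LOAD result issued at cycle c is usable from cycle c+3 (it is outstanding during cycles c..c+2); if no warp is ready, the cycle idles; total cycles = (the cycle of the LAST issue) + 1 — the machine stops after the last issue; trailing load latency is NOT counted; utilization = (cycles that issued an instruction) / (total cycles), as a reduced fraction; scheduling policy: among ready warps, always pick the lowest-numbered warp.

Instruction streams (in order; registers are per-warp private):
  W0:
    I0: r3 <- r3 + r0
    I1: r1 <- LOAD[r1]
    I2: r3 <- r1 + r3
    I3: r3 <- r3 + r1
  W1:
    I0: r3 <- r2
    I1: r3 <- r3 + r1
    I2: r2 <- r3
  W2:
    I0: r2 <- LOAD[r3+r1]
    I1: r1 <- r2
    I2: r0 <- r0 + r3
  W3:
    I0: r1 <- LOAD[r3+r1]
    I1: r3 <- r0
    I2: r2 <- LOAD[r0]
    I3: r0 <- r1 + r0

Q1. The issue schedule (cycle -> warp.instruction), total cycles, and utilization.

cycle 0: W0.I0
cycle 1: W0.I1
cycle 2: W1.I0
cycle 3: W1.I1
cycle 4: W0.I2
cycle 5: W0.I3
cycle 6: W1.I2
cycle 7: W2.I0
cycle 8: W3.I0
cycle 9: W3.I1
cycle 10: W2.I1
cycle 11: W2.I2
cycle 12: W3.I2
cycle 13: W3.I3

Answer: 14 cycles, utilization 1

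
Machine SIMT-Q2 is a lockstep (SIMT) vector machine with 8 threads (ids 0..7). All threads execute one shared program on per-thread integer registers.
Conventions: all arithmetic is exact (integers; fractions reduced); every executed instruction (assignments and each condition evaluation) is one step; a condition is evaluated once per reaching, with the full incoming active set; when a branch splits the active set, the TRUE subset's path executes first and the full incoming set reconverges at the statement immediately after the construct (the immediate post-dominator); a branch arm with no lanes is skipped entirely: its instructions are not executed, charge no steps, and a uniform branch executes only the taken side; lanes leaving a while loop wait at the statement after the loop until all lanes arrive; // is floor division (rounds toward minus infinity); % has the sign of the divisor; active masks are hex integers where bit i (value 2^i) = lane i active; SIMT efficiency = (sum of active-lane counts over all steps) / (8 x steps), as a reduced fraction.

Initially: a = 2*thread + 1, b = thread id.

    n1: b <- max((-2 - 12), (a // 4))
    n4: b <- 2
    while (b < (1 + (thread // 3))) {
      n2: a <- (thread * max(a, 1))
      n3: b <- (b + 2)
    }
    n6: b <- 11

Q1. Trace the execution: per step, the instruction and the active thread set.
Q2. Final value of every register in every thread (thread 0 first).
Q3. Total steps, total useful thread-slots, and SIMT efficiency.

step 0: b <- max((-2 - 12), (a // 4)) 0xff
step 1: b <- 2                       0xff
step 2: eval (b < (1 + (thread // 3))) 0xff
step 3: a <- (thread * max(a, 1))    0xc0
step 4: b <- (b + 2)                 0xc0
step 5: eval (b < (1 + (thread // 3))) 0xc0
step 6: b <- 11                      0xff

Answer: 7 steps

a: 1,3,5,7,9,11,78,105
b: 11,11,11,11,11,11,11,11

steps = 7; useful = 38; efficiency = 38/56 = 19/28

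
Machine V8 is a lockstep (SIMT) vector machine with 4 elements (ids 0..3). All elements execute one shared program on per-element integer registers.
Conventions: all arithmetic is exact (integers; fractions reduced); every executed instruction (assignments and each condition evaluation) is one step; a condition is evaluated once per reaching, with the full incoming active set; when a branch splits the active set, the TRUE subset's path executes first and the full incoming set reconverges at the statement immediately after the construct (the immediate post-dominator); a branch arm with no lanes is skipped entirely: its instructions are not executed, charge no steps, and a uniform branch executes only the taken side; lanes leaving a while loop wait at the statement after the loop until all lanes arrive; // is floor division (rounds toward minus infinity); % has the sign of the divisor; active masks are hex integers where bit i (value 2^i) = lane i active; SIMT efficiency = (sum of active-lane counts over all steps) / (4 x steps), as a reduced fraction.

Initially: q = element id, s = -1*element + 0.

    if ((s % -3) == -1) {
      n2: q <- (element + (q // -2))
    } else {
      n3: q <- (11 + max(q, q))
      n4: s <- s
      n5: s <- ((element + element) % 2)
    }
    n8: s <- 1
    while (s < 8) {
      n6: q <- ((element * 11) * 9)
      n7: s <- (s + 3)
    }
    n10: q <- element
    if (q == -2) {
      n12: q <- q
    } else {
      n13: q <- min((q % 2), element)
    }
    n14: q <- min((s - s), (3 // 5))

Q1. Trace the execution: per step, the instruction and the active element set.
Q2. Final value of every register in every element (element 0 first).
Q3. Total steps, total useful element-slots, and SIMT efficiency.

step 0: eval ((s % -3) == -1)        0xf
step 1: q <- (element + (q // -2))   0x2
step 2: q <- (11 + max(q, q))        0xd
step 3: s <- s                       0xd
step 4: s <- ((element + element) % 2) 0xd
step 5: s <- 1                       0xf
step 6: eval (s < 8)                 0xf
step 7: q <- ((element * 11) * 9)    0xf
step 8: s <- (s + 3)                 0xf
step 9: eval (s < 8)                 0xf
step 10: q <- ((element * 11) * 9)    0xf
step 11: s <- (s + 3)                 0xf
step 12: eval (s < 8)                 0xf
step 13: q <- ((element * 11) * 9)    0xf
step 14: s <- (s + 3)                 0xf
step 15: eval (s < 8)                 0xf
step 16: q <- element                 0xf
step 17: eval (q == -2)               0xf
step 18: q <- min((q % 2), element)   0xf
step 19: q <- min((s - s), (3 // 5))  0xf

Answer: 20 steps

q: 0,0,0,0
s: 10,10,10,10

steps = 20; useful = 74; efficiency = 74/80 = 37/40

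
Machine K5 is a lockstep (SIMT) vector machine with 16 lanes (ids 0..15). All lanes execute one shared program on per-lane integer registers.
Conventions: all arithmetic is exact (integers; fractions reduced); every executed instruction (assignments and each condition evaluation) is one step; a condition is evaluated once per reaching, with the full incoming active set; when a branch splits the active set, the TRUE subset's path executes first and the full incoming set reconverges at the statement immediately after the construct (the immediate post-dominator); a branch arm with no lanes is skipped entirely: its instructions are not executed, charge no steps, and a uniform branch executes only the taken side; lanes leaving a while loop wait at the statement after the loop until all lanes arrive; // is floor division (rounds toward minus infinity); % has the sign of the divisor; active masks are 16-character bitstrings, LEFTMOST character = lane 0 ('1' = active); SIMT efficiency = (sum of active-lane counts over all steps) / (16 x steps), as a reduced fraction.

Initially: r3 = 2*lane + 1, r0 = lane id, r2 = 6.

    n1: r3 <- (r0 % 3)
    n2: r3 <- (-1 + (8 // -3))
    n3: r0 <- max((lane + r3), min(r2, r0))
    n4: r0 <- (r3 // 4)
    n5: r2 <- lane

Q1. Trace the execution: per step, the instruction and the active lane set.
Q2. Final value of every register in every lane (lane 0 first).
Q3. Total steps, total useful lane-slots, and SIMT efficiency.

step 0: r3 <- (r0 % 3)               1111111111111111
step 1: r3 <- (-1 + (8 // -3))       1111111111111111
step 2: r0 <- max((lane + r3), min(r2, r0)) 1111111111111111
step 3: r0 <- (r3 // 4)              1111111111111111
step 4: r2 <- lane                   1111111111111111

Answer: 5 steps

r3: -4,-4,-4,-4,-4,-4,-4,-4,-4,-4,-4,-4,-4,-4,-4,-4
r0: -1,-1,-1,-1,-1,-1,-1,-1,-1,-1,-1,-1,-1,-1,-1,-1
r2: 0,1,2,3,4,5,6,7,8,9,10,11,12,13,14,15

steps = 5; useful = 80; efficiency = 80/80 = 1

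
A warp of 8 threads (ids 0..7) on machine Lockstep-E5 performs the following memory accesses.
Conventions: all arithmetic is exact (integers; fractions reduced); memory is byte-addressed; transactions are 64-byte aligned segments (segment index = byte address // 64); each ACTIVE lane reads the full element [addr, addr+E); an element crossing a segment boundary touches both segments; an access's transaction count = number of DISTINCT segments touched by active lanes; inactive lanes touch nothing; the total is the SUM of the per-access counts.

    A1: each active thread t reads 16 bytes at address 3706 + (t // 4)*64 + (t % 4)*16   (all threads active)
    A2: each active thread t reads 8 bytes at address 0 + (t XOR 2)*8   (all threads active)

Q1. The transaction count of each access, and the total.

A1: 3 transactions
A2: 1 transaction

Answer: 3,1; total 4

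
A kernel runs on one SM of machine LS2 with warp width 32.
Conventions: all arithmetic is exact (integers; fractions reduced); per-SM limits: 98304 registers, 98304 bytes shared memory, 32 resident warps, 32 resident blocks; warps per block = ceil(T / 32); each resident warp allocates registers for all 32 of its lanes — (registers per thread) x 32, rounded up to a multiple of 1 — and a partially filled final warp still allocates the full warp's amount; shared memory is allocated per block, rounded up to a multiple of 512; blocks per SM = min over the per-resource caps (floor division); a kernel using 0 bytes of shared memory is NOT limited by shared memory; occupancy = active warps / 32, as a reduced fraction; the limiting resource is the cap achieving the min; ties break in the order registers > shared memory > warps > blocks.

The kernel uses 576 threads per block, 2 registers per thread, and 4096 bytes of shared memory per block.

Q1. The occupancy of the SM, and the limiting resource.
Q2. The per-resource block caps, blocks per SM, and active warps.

Answer: occupancy 9/16, limited by warps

registers: 85 blocks
shared memory: 24 blocks
warps: 1 block
blocks: 32 blocks

Answer: 1 block, 18 active warps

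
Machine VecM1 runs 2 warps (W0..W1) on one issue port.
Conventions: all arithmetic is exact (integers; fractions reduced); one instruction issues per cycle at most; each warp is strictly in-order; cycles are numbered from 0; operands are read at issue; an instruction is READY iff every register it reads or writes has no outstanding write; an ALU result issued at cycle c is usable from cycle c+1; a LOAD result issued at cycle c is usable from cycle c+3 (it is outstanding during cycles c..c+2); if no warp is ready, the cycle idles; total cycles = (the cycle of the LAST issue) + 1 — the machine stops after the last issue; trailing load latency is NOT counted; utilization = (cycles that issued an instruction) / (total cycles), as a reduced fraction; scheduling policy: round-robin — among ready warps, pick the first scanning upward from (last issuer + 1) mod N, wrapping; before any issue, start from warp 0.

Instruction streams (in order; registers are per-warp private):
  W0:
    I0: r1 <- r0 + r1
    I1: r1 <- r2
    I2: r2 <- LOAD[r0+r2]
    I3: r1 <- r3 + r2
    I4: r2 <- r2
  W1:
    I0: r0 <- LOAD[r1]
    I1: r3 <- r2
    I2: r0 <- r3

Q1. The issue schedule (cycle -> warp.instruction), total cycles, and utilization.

cycle 0: W0.I0
cycle 1: W1.I0
cycle 2: W0.I1
cycle 3: W1.I1
cycle 4: W0.I2
cycle 5: W1.I2
cycle 6: idle
cycle 7: W0.I3
cycle 8: W0.I4

Answer: 9 cycles, utilization 8/9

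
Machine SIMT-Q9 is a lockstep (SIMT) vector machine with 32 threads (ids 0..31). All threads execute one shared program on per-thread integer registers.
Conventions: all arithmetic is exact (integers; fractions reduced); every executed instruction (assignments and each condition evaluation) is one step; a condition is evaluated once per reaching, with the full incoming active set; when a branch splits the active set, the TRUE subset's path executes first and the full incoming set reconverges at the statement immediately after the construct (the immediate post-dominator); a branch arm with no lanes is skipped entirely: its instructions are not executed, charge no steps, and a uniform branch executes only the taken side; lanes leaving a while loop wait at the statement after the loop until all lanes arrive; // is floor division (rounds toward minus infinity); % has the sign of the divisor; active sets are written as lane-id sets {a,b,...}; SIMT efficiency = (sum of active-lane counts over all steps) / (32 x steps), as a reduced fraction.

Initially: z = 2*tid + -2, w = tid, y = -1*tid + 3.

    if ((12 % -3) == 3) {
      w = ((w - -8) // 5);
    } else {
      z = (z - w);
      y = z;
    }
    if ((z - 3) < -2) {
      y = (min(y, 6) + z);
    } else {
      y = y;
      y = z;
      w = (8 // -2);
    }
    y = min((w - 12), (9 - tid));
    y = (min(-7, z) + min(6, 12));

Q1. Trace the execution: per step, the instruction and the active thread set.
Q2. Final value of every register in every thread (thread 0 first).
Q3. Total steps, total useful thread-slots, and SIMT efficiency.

step 0: eval ((12 % -3) == 3)        {0,1,2,3,4,5,6,7,8,9,10,11,12,13,14,15,16,17,18,19,20,21,22,23,24,25,26,27,28,29,30,31}
step 1: z <- (z - w)                 {0,1,2,3,4,5,6,7,8,9,10,11,12,13,14,15,16,17,18,19,20,21,22,23,24,25,26,27,28,29,30,31}
step 2: y <- z                       {0,1,2,3,4,5,6,7,8,9,10,11,12,13,14,15,16,17,18,19,20,21,22,23,24,25,26,27,28,29,30,31}
step 3: eval ((z - 3) < -2)          {0,1,2,3,4,5,6,7,8,9,10,11,12,13,14,15,16,17,18,19,20,21,22,23,24,25,26,27,28,29,30,31}
step 4: y <- (min(y, 6) + z)         {0,1,2}
step 5: y <- y                       {3,4,5,6,7,8,9,10,11,12,13,14,15,16,17,18,19,20,21,22,23,24,25,26,27,28,29,30,31}
step 6: y <- z                       {3,4,5,6,7,8,9,10,11,12,13,14,15,16,17,18,19,20,21,22,23,24,25,26,27,28,29,30,31}
step 7: w <- (8 // -2)               {3,4,5,6,7,8,9,10,11,12,13,14,15,16,17,18,19,20,21,22,23,24,25,26,27,28,29,30,31}
step 8: y <- min((w - 12), (9 - tid)) {0,1,2,3,4,5,6,7,8,9,10,11,12,13,14,15,16,17,18,19,20,21,22,23,24,25,26,27,28,29,30,31}
step 9: y <- (min(-7, z) + min(6, 12)) {0,1,2,3,4,5,6,7,8,9,10,11,12,13,14,15,16,17,18,19,20,21,22,23,24,25,26,27,28,29,30,31}

Answer: 10 steps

z: -2,-1,0,1,2,3,4,5,6,7,8,9,10,11,12,13,14,15,16,17,18,19,20,21,22,23,24,25,26,27,28,29
w: 0,1,2,-4,-4,-4,-4,-4,-4,-4,-4,-4,-4,-4,-4,-4,-4,-4,-4,-4,-4,-4,-4,-4,-4,-4,-4,-4,-4,-4,-4,-4
y: -1,-1,-1,-1,-1,-1,-1,-1,-1,-1,-1,-1,-1,-1,-1,-1,-1,-1,-1,-1,-1,-1,-1,-1,-1,-1,-1,-1,-1,-1,-1,-1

steps = 10; useful = 282; efficiency = 282/320 = 141/160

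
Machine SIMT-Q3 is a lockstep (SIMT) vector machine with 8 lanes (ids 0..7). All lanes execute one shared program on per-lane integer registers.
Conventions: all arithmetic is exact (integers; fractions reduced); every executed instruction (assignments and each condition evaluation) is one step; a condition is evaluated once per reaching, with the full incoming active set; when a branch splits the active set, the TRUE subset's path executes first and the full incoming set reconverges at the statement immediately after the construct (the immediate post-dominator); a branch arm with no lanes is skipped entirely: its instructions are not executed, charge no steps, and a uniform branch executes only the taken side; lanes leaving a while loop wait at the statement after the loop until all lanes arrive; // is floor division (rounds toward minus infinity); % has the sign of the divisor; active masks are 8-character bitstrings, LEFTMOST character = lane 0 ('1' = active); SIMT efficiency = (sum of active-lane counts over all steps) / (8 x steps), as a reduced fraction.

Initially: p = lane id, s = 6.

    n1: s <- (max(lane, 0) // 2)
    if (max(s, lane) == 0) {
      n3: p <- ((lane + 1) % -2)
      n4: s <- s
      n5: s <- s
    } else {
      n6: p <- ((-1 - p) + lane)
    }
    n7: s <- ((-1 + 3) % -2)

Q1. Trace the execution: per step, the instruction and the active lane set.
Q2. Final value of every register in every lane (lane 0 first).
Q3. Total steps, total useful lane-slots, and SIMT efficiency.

step 0: s <- (max(lane, 0) // 2)     11111111
step 1: eval (max(s, lane) == 0)     11111111
step 2: p <- ((lane + 1) % -2)       10000000
step 3: s <- s                       10000000
step 4: s <- s                       10000000
step 5: p <- ((-1 - p) + lane)       01111111
step 6: s <- ((-1 + 3) % -2)         11111111

Answer: 7 steps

p: -1,-1,-1,-1,-1,-1,-1,-1
s: 0,0,0,0,0,0,0,0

steps = 7; useful = 34; efficiency = 34/56 = 17/28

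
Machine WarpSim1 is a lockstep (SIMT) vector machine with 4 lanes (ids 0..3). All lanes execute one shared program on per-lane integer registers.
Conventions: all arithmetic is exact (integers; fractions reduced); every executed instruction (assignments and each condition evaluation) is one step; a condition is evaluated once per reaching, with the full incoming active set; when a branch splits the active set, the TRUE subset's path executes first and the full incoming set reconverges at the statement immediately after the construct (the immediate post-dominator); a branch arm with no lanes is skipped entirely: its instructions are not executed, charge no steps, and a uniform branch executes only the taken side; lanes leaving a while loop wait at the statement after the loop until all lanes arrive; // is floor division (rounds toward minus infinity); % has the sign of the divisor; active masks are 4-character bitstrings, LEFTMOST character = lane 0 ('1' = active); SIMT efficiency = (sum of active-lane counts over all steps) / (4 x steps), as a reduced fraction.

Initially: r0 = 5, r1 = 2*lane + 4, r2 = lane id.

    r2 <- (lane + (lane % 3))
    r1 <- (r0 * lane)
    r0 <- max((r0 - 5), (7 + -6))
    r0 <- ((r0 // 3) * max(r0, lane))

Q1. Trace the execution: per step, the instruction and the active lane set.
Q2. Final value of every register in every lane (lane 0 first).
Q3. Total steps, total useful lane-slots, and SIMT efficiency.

step 0: r2 <- (lane + (lane % 3))    1111
step 1: r1 <- (r0 * lane)            1111
step 2: r0 <- max((r0 - 5), (7 + -6)) 1111
step 3: r0 <- ((r0 // 3) * max(r0, lane)) 1111

Answer: 4 steps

r0: 0,0,0,0
r1: 0,5,10,15
r2: 0,2,4,3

steps = 4; useful = 16; efficiency = 16/16 = 1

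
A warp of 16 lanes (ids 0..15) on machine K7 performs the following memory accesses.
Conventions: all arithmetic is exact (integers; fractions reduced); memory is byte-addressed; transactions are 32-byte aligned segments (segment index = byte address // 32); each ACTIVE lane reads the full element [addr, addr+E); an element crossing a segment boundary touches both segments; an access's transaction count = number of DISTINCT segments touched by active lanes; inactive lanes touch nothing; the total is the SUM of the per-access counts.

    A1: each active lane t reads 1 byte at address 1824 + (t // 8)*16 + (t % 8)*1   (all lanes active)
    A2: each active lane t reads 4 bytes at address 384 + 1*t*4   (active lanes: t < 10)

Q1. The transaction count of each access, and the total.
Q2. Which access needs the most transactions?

A1: 1 transaction
A2: 2 transactions

Answer: 1,2; total 3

Answer: A2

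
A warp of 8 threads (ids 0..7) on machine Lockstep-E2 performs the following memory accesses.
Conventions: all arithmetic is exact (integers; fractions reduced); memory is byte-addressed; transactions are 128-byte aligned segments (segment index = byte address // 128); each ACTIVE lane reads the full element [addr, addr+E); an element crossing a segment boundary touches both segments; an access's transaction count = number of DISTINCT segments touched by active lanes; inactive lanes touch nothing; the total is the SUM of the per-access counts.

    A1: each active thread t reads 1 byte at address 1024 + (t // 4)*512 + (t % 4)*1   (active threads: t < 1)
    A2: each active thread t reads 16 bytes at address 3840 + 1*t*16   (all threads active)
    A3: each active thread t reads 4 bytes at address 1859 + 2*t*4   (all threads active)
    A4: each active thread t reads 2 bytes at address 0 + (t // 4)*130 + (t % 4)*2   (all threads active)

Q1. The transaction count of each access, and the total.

A1: 1 transaction
A2: 1 transaction
A3: 1 transaction
A4: 2 transactions

Answer: 1,1,1,2; total 5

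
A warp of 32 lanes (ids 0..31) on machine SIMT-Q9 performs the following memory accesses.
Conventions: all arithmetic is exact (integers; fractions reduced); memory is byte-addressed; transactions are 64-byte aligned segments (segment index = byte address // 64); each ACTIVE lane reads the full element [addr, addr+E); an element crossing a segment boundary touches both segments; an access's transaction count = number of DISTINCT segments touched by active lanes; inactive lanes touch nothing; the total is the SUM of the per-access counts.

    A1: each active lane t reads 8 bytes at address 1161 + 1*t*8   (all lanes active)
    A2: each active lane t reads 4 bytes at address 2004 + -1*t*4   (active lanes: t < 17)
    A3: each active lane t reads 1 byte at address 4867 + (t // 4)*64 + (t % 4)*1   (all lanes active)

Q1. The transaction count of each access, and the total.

A1: 5 transactions
A2: 2 transactions
A3: 8 transactions

Answer: 5,2,8; total 15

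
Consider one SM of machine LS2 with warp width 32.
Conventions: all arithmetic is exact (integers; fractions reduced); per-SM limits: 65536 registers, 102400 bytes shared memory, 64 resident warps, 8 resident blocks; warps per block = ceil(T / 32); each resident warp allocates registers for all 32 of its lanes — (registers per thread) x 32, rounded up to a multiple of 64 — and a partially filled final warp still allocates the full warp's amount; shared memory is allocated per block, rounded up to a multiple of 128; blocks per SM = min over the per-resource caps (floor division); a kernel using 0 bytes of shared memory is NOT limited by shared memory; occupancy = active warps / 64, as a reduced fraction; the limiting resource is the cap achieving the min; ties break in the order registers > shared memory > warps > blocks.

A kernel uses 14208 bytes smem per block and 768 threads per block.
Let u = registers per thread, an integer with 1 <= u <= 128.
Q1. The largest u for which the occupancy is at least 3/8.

Answer: u = 84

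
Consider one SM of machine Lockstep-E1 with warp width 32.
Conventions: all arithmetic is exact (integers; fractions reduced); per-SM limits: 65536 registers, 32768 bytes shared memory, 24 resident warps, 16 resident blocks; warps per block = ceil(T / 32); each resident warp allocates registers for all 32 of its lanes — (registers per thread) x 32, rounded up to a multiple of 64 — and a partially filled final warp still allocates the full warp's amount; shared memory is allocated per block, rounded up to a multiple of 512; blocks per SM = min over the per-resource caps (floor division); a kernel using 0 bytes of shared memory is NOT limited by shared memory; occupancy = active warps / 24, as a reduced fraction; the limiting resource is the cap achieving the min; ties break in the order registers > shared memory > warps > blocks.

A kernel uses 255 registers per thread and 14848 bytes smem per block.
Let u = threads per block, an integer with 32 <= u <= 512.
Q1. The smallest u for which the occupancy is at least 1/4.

Answer: u = 65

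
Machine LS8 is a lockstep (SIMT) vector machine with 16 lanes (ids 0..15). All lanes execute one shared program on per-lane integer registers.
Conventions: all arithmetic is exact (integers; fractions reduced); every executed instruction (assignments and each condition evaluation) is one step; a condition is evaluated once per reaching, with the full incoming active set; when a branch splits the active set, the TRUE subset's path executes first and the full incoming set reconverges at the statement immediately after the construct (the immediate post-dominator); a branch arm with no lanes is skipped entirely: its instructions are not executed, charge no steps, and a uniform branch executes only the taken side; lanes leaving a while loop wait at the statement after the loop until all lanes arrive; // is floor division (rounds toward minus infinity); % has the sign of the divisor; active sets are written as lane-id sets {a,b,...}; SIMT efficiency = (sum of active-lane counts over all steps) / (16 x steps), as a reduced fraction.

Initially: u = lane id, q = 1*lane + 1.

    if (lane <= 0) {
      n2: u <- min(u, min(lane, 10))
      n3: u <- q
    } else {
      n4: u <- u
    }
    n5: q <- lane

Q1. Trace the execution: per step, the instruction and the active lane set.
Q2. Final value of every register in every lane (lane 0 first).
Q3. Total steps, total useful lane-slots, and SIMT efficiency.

step 0: eval (lane <= 0)             {0,1,2,3,4,5,6,7,8,9,10,11,12,13,14,15}
step 1: u <- min(u, min(lane, 10))   {0}
step 2: u <- q                       {0}
step 3: u <- u                       {1,2,3,4,5,6,7,8,9,10,11,12,13,14,15}
step 4: q <- lane                    {0,1,2,3,4,5,6,7,8,9,10,11,12,13,14,15}

Answer: 5 steps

u: 1,1,2,3,4,5,6,7,8,9,10,11,12,13,14,15
q: 0,1,2,3,4,5,6,7,8,9,10,11,12,13,14,15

steps = 5; useful = 49; efficiency = 49/80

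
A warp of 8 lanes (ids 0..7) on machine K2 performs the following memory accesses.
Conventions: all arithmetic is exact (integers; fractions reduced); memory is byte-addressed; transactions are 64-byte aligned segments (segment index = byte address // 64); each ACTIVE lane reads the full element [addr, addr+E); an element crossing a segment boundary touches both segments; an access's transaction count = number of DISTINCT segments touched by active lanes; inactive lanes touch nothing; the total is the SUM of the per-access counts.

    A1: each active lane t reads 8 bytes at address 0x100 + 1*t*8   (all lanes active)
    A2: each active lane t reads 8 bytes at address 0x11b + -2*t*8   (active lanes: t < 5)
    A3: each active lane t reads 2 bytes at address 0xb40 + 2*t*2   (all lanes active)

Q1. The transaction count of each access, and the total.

A1: 1 transaction
A2: 2 transactions
A3: 1 transaction

Answer: 1,2,1; total 4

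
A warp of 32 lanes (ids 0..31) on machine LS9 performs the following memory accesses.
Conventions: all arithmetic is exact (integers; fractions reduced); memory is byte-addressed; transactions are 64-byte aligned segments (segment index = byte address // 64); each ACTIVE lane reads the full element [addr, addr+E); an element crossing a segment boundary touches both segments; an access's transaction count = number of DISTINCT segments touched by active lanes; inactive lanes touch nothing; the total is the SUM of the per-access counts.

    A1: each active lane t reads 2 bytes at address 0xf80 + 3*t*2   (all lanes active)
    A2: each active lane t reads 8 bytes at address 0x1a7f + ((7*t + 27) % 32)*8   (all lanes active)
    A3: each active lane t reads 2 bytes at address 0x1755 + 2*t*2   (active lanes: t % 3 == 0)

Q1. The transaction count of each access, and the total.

A1: 3 transactions
A2: 5 transactions
A3: 3 transactions

Answer: 3,5,3; total 11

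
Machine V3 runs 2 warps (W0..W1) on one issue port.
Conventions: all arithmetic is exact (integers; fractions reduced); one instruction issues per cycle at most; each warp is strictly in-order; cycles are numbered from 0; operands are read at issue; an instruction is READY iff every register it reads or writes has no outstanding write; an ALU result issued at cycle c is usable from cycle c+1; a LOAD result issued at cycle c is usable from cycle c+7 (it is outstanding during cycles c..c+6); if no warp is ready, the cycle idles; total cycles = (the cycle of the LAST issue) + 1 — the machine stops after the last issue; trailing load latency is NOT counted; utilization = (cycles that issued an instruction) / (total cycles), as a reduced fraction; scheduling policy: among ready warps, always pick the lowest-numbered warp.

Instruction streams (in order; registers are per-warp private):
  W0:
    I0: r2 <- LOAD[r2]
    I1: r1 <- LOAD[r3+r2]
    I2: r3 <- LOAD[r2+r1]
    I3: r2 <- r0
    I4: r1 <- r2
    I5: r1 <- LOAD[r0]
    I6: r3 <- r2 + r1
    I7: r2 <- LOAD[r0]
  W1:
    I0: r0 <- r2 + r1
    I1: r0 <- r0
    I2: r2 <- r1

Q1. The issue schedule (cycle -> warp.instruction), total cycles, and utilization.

cycle 0: W0.I0
cycle 1: W1.I0
cycle 2: W1.I1
cycle 3: W1.I2
cycle 4: idle
cycle 5: idle
cycle 6: idle
cycle 7: W0.I1
cycle 8: idle
cycle 9: idle
cycle 10: idle
cycle 11: idle
cycle 12: idle
cycle 13: idle
cycle 14: W0.I2
cycle 15: W0.I3
cycle 16: W0.I4
cycle 17: W0.I5
cycle 18: idle
cycle 19: idle
cycle 20: idle
cycle 21: idle
cycle 22: idle
cycle 23: idle
cycle 24: W0.I6
cycle 25: W0.I7

Answer: 26 cycles, utilization 11/26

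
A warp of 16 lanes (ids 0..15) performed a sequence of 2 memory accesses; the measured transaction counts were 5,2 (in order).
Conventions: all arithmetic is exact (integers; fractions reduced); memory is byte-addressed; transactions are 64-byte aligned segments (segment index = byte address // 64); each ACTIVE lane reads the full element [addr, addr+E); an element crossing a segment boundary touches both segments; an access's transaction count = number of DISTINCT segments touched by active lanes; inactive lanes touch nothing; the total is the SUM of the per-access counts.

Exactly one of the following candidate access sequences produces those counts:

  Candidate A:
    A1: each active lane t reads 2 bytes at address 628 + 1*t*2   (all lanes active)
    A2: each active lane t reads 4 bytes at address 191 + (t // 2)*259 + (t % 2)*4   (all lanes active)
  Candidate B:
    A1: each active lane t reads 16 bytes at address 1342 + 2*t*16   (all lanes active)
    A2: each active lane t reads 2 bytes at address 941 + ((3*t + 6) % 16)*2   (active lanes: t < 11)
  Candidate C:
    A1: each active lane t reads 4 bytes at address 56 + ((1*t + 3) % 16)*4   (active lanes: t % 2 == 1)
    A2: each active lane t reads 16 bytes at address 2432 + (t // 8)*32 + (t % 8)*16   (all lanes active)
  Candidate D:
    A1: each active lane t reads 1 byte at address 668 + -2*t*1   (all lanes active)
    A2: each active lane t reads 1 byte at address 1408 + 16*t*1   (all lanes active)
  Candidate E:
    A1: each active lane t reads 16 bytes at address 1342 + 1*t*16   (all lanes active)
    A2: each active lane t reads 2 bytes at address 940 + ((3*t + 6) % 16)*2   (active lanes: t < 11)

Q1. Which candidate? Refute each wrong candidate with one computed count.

A: A1 gives 2 transactions, not 5
B: A1 gives 9 transactions, not 5
C: A1 gives 2 transactions, not 5
D: A1 gives 2 transactions, not 5
E: all counts match (5,2)

Answer: E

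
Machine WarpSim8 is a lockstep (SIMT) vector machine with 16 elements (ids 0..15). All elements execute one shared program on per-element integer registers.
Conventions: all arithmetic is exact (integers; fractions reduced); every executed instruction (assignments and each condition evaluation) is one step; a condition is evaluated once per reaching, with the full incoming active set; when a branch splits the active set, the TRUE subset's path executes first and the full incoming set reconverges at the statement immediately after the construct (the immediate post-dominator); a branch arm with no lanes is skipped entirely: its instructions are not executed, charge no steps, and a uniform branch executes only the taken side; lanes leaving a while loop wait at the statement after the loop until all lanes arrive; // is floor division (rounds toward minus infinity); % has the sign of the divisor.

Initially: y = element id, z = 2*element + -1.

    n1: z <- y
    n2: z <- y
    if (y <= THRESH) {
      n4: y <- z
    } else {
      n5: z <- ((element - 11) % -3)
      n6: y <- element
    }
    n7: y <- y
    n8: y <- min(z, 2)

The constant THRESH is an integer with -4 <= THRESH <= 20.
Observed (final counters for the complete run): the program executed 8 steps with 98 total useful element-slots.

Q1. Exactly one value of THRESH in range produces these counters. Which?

Answer: THRESH = 13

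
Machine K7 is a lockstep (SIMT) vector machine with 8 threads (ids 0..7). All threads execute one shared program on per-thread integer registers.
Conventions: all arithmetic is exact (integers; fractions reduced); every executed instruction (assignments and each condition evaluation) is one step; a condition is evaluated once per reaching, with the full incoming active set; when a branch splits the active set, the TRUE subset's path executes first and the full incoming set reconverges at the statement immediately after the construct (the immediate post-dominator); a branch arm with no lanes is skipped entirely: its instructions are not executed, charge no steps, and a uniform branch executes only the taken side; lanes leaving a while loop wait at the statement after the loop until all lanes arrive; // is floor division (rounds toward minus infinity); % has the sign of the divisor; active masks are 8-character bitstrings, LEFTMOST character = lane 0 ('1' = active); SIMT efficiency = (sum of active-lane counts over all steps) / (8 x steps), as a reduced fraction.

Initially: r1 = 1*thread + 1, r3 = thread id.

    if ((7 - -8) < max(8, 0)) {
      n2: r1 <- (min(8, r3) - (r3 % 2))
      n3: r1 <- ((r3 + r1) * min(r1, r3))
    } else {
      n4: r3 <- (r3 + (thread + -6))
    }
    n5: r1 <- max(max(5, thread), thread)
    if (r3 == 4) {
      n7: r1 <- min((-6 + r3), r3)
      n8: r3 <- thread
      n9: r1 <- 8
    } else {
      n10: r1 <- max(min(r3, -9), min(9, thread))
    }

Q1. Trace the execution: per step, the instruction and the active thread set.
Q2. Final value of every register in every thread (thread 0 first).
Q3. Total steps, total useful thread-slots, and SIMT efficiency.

step 0: eval ((7 - -8) < max(8, 0))  11111111
step 1: r3 <- (r3 + (thread + -6))   11111111
step 2: r1 <- max(max(5, thread), thread) 11111111
step 3: eval (r3 == 4)               11111111
step 4: r1 <- min((-6 + r3), r3)     00000100
step 5: r3 <- thread                 00000100
step 6: r1 <- 8                      00000100
step 7: r1 <- max(min(r3, -9), min(9, thread)) 11111011

Answer: 8 steps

r1: 0,1,2,3,4,8,6,7
r3: -6,-4,-2,0,2,5,6,8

steps = 8; useful = 42; efficiency = 42/64 = 21/32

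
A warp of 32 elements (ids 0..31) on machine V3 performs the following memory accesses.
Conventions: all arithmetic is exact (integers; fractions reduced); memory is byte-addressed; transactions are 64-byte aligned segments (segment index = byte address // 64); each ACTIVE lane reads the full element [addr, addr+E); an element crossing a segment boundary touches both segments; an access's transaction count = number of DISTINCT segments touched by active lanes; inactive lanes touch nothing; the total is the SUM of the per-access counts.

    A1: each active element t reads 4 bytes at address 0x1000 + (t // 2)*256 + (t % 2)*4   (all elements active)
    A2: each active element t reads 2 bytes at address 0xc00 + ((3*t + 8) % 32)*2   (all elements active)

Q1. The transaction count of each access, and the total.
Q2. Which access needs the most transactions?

A1: 16 transactions
A2: 1 transaction

Answer: 16,1; total 17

Answer: A1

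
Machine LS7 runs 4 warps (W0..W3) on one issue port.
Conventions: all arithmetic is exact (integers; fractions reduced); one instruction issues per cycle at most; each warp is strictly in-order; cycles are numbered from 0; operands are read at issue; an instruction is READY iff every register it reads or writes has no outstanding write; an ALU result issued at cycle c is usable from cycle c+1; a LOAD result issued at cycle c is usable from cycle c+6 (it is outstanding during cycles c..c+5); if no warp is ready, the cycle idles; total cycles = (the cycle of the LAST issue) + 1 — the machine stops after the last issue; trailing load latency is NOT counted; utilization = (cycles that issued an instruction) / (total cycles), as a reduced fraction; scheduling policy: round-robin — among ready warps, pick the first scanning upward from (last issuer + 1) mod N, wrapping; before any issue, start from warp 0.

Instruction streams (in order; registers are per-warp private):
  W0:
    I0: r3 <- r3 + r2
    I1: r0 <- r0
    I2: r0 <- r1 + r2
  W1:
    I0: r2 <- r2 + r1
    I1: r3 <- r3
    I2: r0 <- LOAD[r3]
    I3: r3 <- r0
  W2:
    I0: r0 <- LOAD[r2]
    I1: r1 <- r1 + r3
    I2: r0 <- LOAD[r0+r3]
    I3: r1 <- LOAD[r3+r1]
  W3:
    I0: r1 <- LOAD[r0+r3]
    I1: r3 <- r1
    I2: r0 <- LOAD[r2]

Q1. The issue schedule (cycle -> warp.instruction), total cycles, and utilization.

cycle 0: W0.I0
cycle 1: W1.I0
cycle 2: W2.I0
cycle 3: W3.I0
cycle 4: W0.I1
cycle 5: W1.I1
cycle 6: W2.I1
cycle 7: W0.I2
cycle 8: W1.I2
cycle 9: W2.I2
cycle 10: W3.I1
cycle 11: W2.I3
cycle 12: W3.I2
cycle 13: idle
cycle 14: W1.I3

Answer: 15 cycles, utilization 14/15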